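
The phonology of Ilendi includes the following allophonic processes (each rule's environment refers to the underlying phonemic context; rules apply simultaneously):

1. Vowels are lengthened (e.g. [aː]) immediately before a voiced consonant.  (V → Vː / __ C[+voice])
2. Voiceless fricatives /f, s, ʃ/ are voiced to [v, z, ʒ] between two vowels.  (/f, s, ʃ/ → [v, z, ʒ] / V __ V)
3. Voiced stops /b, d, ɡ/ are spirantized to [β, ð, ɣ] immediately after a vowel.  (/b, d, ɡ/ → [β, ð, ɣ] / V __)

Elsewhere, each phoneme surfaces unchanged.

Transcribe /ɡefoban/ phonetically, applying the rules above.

/ɡ/ — word-initial; rule 3 does not apply here → [ɡ].
/e/ — between /ɡ/ and /f/; rule 1 does not apply here → [e].
Rule 2 applies to /f/ (between /e/ and /o/: between two vowels) → [v].
Rule 1 applies to /o/ (between /f/ and /b/: before a voiced consonant) → [oː].
/b/ (between /o/ and /a/): immediately after a vowel, so rule 3 applies → [β].
/a/ meets the environment for rule 1 (before a voiced consonant) → [aː].
/n/ — not in any rule's target class → [n].

[ɡevoːβaːn]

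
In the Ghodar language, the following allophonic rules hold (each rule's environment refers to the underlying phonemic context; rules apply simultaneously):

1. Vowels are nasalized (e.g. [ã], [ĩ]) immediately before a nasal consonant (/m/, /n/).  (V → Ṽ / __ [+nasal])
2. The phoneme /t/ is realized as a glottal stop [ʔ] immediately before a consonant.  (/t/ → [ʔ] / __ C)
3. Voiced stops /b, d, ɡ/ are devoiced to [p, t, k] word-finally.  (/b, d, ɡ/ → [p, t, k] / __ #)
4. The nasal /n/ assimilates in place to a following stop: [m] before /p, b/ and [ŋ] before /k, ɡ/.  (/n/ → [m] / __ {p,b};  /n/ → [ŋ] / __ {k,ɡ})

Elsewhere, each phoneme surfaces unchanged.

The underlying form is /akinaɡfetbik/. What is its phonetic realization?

/a/ (word-initial): rule 1 targets it, but not before a nasal consonant → unchanged [a].
/k/ stays [k].
/i/ — between /k/ and /n/, before a nasal consonant — surfaces as [ĩ] (rule 1).
/n/ (between /i/ and /a/) is in the target of rule 4 but the environment (before a labial or velar stop) is not met → [n].
/a/ (between /n/ and /ɡ/): rule 1 targets it, but not before a nasal consonant → unchanged [a].
/ɡ/ (between /a/ and /f/) is in the target of rule 3 but the environment (word-finally) is not met → [ɡ].
/f/ (between /ɡ/ and /e/): no rule targets it → [f].
/e/ (between /f/ and /t/) is in the target of rule 1 but the environment (before a nasal consonant) is not met → [e].
/t/ (between /e/ and /b/): immediately before a consonant, so rule 2 applies → [ʔ].
/b/ (between /t/ and /i/) fails the environment for rule 3, so it stays [b].
/i/ (between /b/ and /k/): rule 1 targets it, but not before a nasal consonant → unchanged [i].
/k/ (word-final) is unaffected → [k].

[akĩnaɡfeʔbik]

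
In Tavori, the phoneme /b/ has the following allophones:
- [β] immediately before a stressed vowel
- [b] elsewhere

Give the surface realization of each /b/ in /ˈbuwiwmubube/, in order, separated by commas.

[β], [b], [b]

Occurrence 1 (position 1): immediately before a stressed vowel → [β].
Occurrence 2 (position 8): no conditioning environment matches → elsewhere allophone [b].
Occurrence 3 (position 10): no conditioning environment matches → elsewhere allophone [b].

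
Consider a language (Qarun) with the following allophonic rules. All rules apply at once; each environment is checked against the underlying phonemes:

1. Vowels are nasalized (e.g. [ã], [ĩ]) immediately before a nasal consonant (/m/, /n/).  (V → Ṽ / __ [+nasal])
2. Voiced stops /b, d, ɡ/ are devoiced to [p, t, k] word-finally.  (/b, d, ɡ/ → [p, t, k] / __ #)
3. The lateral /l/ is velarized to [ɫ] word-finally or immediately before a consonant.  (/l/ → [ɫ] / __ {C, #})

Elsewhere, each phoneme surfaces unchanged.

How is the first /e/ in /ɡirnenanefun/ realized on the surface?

[ẽ]

/e/ (between /n/ and /n/) occurs before a nasal consonant → [ẽ] by rule 1.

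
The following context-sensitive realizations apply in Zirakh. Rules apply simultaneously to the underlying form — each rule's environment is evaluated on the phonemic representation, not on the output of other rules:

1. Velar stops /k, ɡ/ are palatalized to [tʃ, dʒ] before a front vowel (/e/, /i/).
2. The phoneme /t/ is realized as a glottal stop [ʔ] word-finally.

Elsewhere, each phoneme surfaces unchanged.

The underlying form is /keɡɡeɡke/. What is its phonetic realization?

[tʃeɡdʒeɡtʃe]

/k/ — word-initial, before a front vowel — surfaces as [tʃ] (rule 1).
/e/ stays [e].
/ɡ/ (between /e/ and /ɡ/): rule 1 targets it, but not before a front vowel → unchanged [ɡ].
Rule 1 applies to /ɡ/ (between /ɡ/ and /e/: before a front vowel) → [dʒ].
/e/ stays [e].
/ɡ/ (between /e/ and /k/) is in the target of rule 1 but the environment (before a front vowel) is not met → [ɡ].
/k/ — between /ɡ/ and /e/, before a front vowel — surfaces as [tʃ] (rule 1).
/e/ — not in any rule's target class → [e].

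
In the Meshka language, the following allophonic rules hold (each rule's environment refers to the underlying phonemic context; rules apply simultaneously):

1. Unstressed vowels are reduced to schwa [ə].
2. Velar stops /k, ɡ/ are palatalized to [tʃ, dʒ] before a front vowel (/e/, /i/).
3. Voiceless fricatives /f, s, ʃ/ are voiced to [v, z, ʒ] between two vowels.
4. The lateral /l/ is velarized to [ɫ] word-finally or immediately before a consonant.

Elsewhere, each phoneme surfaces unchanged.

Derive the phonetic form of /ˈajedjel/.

/a/ — word-initial; rule 1 does not apply here → [a].
/j/ (between /a/ and /e/) is unaffected → [j].
/e/ (between /j/ and /d/): in an unstressed syllable, so rule 1 applies → [ə].
/d/ stays [d].
/j/ stays [j].
Rule 1 applies to /e/ (between /j/ and /l/: in an unstressed syllable) → [ə].
Rule 4 applies to /l/ (word-final: word-finally or immediately before a consonant) → [ɫ].

[ˈajədjəɫ]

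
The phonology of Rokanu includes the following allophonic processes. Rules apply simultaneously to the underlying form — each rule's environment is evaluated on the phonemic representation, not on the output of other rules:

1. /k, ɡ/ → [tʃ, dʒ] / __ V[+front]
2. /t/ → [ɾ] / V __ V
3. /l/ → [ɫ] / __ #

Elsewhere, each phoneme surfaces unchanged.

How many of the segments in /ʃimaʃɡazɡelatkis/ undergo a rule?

Segments that undergo a rule: /ɡ/ → [dʒ] (rule 1); /k/ → [tʃ] (rule 1).
All other segments surface unchanged.

2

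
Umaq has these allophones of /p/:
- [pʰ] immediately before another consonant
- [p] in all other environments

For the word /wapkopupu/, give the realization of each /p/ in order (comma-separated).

[pʰ], [p], [p]

Occurrence 1 (position 3): immediately before another consonant → [pʰ].
Occurrence 2 (position 6): no conditioning environment matches → elsewhere allophone [p].
Occurrence 3 (position 8): no conditioning environment matches → elsewhere allophone [p].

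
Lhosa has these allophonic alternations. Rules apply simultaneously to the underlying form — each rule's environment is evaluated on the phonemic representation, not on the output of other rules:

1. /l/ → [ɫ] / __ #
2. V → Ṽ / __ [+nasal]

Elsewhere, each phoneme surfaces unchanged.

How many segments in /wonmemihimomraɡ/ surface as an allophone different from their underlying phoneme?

4

Segments that undergo a rule: /o/ → [õ] (rule 2); /e/ → [ẽ] (rule 2); /i/ → [ĩ] (rule 2); /o/ → [õ] (rule 2).
All other segments surface unchanged.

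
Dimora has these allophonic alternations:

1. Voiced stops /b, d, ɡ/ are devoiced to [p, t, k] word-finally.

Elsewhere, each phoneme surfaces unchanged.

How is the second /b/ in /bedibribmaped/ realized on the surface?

[b]

/b/ (between /i/ and /r/) fails the environment for rule 1, so it stays [b].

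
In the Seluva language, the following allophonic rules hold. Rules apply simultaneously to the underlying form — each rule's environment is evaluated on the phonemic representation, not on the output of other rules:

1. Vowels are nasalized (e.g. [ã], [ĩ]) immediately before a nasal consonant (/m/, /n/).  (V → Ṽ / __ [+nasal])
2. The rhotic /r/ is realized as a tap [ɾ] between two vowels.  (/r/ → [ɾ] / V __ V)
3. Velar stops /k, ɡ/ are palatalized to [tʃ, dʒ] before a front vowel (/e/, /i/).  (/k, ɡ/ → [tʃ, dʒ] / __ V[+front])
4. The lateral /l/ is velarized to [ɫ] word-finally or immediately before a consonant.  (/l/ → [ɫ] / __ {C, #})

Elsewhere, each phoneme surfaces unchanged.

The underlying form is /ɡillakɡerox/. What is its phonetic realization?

[dʒiɫlakdʒeɾox]

/ɡ/ (word-initial): before a front vowel, so rule 3 applies → [dʒ].
/i/ (between /ɡ/ and /l/) is in the target of rule 1 but the environment (before a nasal consonant) is not met → [i].
Rule 4 applies to /l/ (between /i/ and /l/: word-finally or immediately before a consonant) → [ɫ].
/l/ (between /l/ and /a/) fails the environment for rule 4, so it stays [l].
/a/ — between /l/ and /k/; rule 1 does not apply here → [a].
/k/ (between /a/ and /ɡ/) is in the target of rule 3 but the environment (before a front vowel) is not met → [k].
/ɡ/ (between /k/ and /e/) occurs before a front vowel → [dʒ] by rule 3.
/e/ (between /ɡ/ and /r/) is in the target of rule 1 but the environment (before a nasal consonant) is not met → [e].
/r/ (between /e/ and /o/) occurs between two vowels → [ɾ] by rule 2.
/o/ (between /r/ and /x/): rule 1 targets it, but not before a nasal consonant → unchanged [o].
/x/ — not in any rule's target class → [x].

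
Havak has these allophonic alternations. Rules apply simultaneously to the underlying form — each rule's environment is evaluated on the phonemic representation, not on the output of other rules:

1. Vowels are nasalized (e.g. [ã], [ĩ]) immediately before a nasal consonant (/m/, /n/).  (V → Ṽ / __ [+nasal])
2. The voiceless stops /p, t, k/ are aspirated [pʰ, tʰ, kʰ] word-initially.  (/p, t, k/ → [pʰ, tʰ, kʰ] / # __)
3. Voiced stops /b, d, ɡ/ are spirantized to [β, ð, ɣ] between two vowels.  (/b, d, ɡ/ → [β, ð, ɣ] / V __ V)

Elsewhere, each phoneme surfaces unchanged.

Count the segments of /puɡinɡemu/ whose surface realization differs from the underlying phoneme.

4

Segments that undergo a rule: /p/ → [pʰ] (rule 2); /ɡ/ → [ɣ] (rule 3); /i/ → [ĩ] (rule 1); /e/ → [ẽ] (rule 1).
All other segments surface unchanged.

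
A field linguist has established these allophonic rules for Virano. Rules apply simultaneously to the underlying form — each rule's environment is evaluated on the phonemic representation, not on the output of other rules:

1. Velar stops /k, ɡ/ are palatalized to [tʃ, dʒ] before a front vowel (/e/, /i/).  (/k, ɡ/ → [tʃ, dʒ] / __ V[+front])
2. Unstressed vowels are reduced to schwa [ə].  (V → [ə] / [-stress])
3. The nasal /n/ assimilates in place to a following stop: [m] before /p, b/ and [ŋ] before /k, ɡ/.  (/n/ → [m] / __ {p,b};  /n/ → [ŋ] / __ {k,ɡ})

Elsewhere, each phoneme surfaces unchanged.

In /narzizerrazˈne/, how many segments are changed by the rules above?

Segments that undergo a rule: /a/ → [ə] (rule 2); /i/ → [ə] (rule 2); /e/ → [ə] (rule 2); /a/ → [ə] (rule 2).
All other segments surface unchanged.

4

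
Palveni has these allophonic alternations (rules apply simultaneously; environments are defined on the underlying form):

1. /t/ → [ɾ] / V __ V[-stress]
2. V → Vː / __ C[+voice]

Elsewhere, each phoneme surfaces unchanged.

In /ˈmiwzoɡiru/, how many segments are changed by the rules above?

Segments that undergo a rule: /i/ → [iː] (rule 2); /o/ → [oː] (rule 2); /i/ → [iː] (rule 2).
All other segments surface unchanged.

3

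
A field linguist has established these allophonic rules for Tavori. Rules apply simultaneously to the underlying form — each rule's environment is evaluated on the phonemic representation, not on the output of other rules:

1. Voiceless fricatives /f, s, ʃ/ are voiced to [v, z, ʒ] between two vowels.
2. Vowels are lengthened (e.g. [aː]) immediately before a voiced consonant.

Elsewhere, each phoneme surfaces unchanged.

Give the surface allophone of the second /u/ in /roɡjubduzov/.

/u/ meets the environment for rule 2 (before a voiced consonant) → [uː].

[uː]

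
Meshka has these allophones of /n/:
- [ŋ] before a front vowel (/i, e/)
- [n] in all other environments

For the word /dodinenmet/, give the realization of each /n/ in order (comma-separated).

[ŋ], [n]

Occurrence 1 (position 5): before a front vowel (/i, e/) → [ŋ].
Occurrence 2 (position 7): no conditioning environment matches → elsewhere allophone [n].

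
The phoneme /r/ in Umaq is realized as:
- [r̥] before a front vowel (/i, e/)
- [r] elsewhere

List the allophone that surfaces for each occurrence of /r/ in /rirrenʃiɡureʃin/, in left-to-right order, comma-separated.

[r̥], [r], [r̥], [r̥]

Occurrence 1 (position 1): before a front vowel (/i, e/) → [r̥].
Occurrence 2 (position 3): no conditioning environment matches → elsewhere allophone [r].
Occurrence 3 (position 4): before a front vowel (/i, e/) → [r̥].
Occurrence 4 (position 11): before a front vowel (/i, e/) → [r̥].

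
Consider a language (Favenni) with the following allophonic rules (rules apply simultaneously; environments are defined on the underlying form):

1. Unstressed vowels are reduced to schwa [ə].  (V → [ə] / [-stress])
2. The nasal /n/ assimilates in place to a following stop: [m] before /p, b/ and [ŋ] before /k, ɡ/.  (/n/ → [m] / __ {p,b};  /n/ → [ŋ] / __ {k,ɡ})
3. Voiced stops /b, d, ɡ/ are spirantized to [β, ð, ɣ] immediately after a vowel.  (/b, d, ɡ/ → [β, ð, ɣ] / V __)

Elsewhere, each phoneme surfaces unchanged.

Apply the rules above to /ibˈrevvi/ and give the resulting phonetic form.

/i/ (word-initial) occurs in an unstressed syllable → [ə] by rule 1.
/b/ meets the environment for rule 3 (immediately after a vowel) → [β].
/r/ (between /b/ and /e/): no rule targets it → [r].
/e/ (between /r/ and /v/) fails the environment for rule 1, so it stays [e].
/v/ (between /e/ and /v/) is unaffected → [v].
/v/ — not in any rule's target class → [v].
/i/ — word-final, in an unstressed syllable — surfaces as [ə] (rule 1).

[əβˈrevvə]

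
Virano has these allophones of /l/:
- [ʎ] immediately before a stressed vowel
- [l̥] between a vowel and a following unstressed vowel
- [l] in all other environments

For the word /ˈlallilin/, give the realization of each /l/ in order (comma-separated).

[ʎ], [l], [l], [l̥]

Occurrence 1 (position 1): immediately before a stressed vowel → [ʎ].
Occurrence 2 (position 3): no conditioning environment matches → elsewhere allophone [l].
Occurrence 3 (position 4): no conditioning environment matches → elsewhere allophone [l].
Occurrence 4 (position 6): between a vowel and a following unstressed vowel → [l̥].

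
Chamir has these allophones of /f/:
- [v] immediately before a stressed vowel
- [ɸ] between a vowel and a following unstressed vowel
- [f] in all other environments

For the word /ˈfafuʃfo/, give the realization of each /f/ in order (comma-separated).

[v], [ɸ], [f]

Occurrence 1 (position 1): immediately before a stressed vowel → [v].
Occurrence 2 (position 3): between a vowel and a following unstressed vowel → [ɸ].
Occurrence 3 (position 6): no conditioning environment matches → elsewhere allophone [f].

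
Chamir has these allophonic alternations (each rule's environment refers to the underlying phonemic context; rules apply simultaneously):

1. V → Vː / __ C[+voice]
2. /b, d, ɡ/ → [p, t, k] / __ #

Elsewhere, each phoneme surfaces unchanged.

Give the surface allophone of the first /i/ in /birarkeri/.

/i/ — between /b/ and /r/, before a voiced consonant — surfaces as [iː] (rule 1).

[iː]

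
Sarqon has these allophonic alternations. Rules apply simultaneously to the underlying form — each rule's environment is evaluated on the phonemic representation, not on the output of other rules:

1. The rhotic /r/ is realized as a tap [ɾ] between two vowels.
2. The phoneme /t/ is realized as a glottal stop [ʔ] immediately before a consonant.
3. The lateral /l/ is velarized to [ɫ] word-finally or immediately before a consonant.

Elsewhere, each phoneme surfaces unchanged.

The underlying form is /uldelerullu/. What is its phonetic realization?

/l/ (between /u/ and /d/) occurs word-finally or immediately before a consonant → [ɫ] by rule 3.
/l/ (between /e/ and /e/) is in the target of rule 3 but the environment (word-finally or immediately before a consonant) is not met → [l].
/r/ meets the environment for rule 1 (between two vowels) → [ɾ].
/l/ (between /u/ and /l/) occurs word-finally or immediately before a consonant → [ɫ] by rule 3.
/l/ (between /l/ and /u/) fails the environment for rule 3, so it stays [l].

[uɫdeleɾuɫlu]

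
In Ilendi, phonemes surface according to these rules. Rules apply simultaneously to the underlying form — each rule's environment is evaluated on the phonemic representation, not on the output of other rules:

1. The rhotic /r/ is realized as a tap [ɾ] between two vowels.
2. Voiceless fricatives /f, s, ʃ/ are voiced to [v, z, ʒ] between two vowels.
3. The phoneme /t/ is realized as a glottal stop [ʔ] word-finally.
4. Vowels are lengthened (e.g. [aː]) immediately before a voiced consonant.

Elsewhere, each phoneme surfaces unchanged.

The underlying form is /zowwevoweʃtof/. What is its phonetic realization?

/o/ (between /z/ and /w/): before a voiced consonant, so rule 4 applies → [oː].
/e/ meets the environment for rule 4 (before a voiced consonant) → [eː].
/o/ (between /v/ and /w/) occurs before a voiced consonant → [oː] by rule 4.
/e/ — between /w/ and /ʃ/; rule 4 does not apply here → [e].
/ʃ/ — between /e/ and /t/; rule 2 does not apply here → [ʃ].
/t/ (between /ʃ/ and /o/) fails the environment for rule 3, so it stays [t].
/o/ — between /t/ and /f/; rule 4 does not apply here → [o].
/f/ (word-final): rule 2 targets it, but not between two vowels → unchanged [f].

[zoːwweːvoːweʃtof]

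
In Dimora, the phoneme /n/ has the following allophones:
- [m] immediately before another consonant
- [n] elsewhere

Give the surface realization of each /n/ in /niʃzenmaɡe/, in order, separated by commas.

Occurrence 1 (position 1): no conditioning environment matches → elsewhere allophone [n].
Occurrence 2 (position 6): immediately before another consonant → [m].

[n], [m]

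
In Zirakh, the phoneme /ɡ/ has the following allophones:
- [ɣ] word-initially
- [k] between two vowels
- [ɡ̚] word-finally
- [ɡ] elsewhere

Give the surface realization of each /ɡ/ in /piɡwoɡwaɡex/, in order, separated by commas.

Occurrence 1 (position 3): no conditioning environment matches → elsewhere allophone [ɡ].
Occurrence 2 (position 6): no conditioning environment matches → elsewhere allophone [ɡ].
Occurrence 3 (position 9): between two vowels → [k].

[ɡ], [ɡ], [k]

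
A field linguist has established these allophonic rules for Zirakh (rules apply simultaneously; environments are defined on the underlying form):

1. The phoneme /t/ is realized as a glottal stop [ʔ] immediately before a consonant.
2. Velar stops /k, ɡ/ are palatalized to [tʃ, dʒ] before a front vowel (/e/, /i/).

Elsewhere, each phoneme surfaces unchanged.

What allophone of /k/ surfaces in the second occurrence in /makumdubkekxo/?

/k/ (between /b/ and /e/) occurs before a front vowel → [tʃ] by rule 2.

[tʃ]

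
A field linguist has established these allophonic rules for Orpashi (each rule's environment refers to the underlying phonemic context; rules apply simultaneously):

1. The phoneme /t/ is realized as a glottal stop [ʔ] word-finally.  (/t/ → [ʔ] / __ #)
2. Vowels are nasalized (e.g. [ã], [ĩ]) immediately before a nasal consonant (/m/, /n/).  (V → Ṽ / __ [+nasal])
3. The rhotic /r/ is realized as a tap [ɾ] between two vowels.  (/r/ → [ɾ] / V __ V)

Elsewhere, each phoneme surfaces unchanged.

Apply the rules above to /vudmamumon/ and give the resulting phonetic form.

/v/ (word-initial): no rule targets it → [v].
/u/ — between /v/ and /d/; rule 2 does not apply here → [u].
/d/ (between /u/ and /m/) is unaffected → [d].
/m/ stays [m].
/a/ — between /m/ and /m/, before a nasal consonant — surfaces as [ã] (rule 2).
/m/ (between /a/ and /u/): no rule targets it → [m].
/u/ — between /m/ and /m/, before a nasal consonant — surfaces as [ũ] (rule 2).
/m/ (between /u/ and /o/) is unaffected → [m].
/o/ (between /m/ and /n/) occurs before a nasal consonant → [õ] by rule 2.
/n/ (word-final) is unaffected → [n].

[vudmãmũmõn]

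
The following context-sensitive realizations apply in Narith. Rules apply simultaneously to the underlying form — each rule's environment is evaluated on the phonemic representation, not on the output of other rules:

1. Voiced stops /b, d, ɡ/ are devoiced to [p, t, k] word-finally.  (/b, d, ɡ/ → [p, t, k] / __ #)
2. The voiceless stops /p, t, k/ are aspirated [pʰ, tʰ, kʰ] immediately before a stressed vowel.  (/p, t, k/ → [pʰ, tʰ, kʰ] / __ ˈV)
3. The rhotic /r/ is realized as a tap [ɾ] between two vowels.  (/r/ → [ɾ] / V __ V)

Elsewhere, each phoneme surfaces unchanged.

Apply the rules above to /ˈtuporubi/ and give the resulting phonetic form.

/t/ (word-initial): immediately before a stressed vowel, so rule 2 applies → [tʰ].
/u/ (between /t/ and /p/): no rule targets it → [u].
/p/ — between /u/ and /o/; rule 2 does not apply here → [p].
/o/ stays [o].
/r/ — between /o/ and /u/, between two vowels — surfaces as [ɾ] (rule 3).
/u/ (between /r/ and /b/) is unaffected → [u].
/b/ (between /u/ and /i/): rule 1 targets it, but not word-finally → unchanged [b].
/i/ — not in any rule's target class → [i].

[ˈtʰupoɾubi]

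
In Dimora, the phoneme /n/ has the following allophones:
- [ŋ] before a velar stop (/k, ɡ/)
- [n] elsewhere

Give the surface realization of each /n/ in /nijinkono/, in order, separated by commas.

Occurrence 1 (position 1): no conditioning environment matches → elsewhere allophone [n].
Occurrence 2 (position 5): before a velar stop → [ŋ].
Occurrence 3 (position 8): no conditioning environment matches → elsewhere allophone [n].

[n], [ŋ], [n]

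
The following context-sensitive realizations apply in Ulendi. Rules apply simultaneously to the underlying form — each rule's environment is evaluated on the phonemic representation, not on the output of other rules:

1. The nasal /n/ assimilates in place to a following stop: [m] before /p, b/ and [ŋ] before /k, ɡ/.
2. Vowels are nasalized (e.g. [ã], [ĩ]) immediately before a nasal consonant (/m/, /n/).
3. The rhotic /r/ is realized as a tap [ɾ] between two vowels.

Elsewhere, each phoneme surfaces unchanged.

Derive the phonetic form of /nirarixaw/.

[niɾaɾixaw]

/n/ — word-initial; rule 1 does not apply here → [n].
/i/ (between /n/ and /r/) fails the environment for rule 2, so it stays [i].
/r/ — between /i/ and /a/, between two vowels — surfaces as [ɾ] (rule 3).
/a/ — between /r/ and /r/; rule 2 does not apply here → [a].
/r/ (between /a/ and /i/) occurs between two vowels → [ɾ] by rule 3.
/i/ (between /r/ and /x/) fails the environment for rule 2, so it stays [i].
/x/ (between /i/ and /a/): no rule targets it → [x].
/a/ (between /x/ and /w/) fails the environment for rule 2, so it stays [a].
/w/ stays [w].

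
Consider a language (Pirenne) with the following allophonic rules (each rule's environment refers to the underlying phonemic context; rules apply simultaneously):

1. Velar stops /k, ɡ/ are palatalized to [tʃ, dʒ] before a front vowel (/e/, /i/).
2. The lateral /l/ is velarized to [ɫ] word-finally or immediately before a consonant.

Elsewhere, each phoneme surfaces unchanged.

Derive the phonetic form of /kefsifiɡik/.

/k/ (word-initial): before a front vowel, so rule 1 applies → [tʃ].
/e/ — not in any rule's target class → [e].
/f/ (between /e/ and /s/) is unaffected → [f].
/s/ — not in any rule's target class → [s].
/i/ stays [i].
/f/ — not in any rule's target class → [f].
/i/ (between /f/ and /ɡ/) is unaffected → [i].
Rule 1 applies to /ɡ/ (between /i/ and /i/: before a front vowel) → [dʒ].
/i/ (between /ɡ/ and /k/): no rule targets it → [i].
/k/ — word-final; rule 1 does not apply here → [k].

[tʃefsifidʒik]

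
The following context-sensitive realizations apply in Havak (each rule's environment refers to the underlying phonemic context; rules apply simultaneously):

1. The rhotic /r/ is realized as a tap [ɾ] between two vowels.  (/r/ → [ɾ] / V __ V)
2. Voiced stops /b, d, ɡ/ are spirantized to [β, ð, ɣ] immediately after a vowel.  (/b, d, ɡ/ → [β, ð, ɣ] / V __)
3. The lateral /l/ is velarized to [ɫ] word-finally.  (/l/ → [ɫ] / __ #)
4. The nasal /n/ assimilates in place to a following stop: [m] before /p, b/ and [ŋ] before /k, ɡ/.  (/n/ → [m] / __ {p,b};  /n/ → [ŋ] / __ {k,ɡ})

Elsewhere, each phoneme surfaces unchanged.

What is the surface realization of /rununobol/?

/r/ (word-initial): rule 1 targets it, but not between two vowels → unchanged [r].
/n/ — between /u/ and /u/; rule 4 does not apply here → [n].
/n/ — between /u/ and /o/; rule 4 does not apply here → [n].
/b/ — between /o/ and /o/, immediately after a vowel — surfaces as [β] (rule 2).
Rule 3 applies to /l/ (word-final: word-finally) → [ɫ].

[rununoβoɫ]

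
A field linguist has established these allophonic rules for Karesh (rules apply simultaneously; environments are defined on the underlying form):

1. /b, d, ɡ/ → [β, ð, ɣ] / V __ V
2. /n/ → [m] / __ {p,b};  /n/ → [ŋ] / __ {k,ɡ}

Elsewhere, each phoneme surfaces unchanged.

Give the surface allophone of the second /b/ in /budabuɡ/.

[β]

Rule 1 applies to /b/ (between /a/ and /u/: between two vowels) → [β].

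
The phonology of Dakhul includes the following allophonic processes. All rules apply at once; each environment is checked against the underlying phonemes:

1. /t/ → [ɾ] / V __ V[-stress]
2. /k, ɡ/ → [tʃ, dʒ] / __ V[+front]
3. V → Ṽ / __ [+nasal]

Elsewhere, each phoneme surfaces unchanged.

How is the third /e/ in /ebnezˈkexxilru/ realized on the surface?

/e/ (between /k/ and /x/) fails the environment for rule 3, so it stays [e].

[e]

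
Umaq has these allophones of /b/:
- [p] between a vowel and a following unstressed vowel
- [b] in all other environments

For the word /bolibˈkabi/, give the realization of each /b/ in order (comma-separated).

Occurrence 1 (position 1): no conditioning environment matches → elsewhere allophone [b].
Occurrence 2 (position 5): no conditioning environment matches → elsewhere allophone [b].
Occurrence 3 (position 8): between a vowel and a following unstressed vowel → [p].

[b], [b], [p]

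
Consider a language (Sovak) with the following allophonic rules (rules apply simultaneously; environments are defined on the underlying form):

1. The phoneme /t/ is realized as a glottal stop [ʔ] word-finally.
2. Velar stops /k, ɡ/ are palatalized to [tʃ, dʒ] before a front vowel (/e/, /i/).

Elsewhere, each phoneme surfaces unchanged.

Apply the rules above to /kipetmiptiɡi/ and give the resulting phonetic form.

[tʃipetmiptidʒi]

Rule 2 applies to /k/ (word-initial: before a front vowel) → [tʃ].
/i/ (between /k/ and /p/): no rule targets it → [i].
/p/ (between /i/ and /e/): no rule targets it → [p].
/e/ — not in any rule's target class → [e].
/t/ (between /e/ and /m/): rule 1 targets it, but not word-finally → unchanged [t].
/m/ (between /t/ and /i/): no rule targets it → [m].
/i/ stays [i].
/p/ — not in any rule's target class → [p].
/t/ (between /p/ and /i/) is in the target of rule 1 but the environment (word-finally) is not met → [t].
/i/ (between /t/ and /ɡ/) is unaffected → [i].
Rule 2 applies to /ɡ/ (between /i/ and /i/: before a front vowel) → [dʒ].
/i/ (word-final) is unaffected → [i].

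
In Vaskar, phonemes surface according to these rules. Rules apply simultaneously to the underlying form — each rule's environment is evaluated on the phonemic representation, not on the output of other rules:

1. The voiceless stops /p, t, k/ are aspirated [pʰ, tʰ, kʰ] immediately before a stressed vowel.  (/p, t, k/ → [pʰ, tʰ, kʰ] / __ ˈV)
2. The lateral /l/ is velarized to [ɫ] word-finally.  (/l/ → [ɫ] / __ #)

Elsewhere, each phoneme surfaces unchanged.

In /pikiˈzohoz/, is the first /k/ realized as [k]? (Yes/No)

/k/ (between /i/ and /i/): rule 1 targets it, but not immediately before a stressed vowel → unchanged [k].
The actual realization is [k], which matches [k].

Yes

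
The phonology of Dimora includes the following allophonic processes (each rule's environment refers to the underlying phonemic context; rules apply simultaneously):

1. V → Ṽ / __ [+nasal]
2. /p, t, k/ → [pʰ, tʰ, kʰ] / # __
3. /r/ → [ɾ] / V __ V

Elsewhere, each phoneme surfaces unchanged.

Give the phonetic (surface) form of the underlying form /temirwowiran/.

[tʰẽmirwowiɾãn]

/t/ (word-initial) occurs word-initially → [tʰ] by rule 2.
/e/ (between /t/ and /m/) occurs before a nasal consonant → [ẽ] by rule 1.
/m/ stays [m].
/i/ (between /m/ and /r/): rule 1 targets it, but not before a nasal consonant → unchanged [i].
/r/ — between /i/ and /w/; rule 3 does not apply here → [r].
/w/ — not in any rule's target class → [w].
/o/ (between /w/ and /w/) is in the target of rule 1 but the environment (before a nasal consonant) is not met → [o].
/w/ (between /o/ and /i/): no rule targets it → [w].
/i/ (between /w/ and /r/): rule 1 targets it, but not before a nasal consonant → unchanged [i].
/r/ (between /i/ and /a/): between two vowels, so rule 3 applies → [ɾ].
/a/ (between /r/ and /n/) occurs before a nasal consonant → [ã] by rule 1.
/n/ (word-final) is unaffected → [n].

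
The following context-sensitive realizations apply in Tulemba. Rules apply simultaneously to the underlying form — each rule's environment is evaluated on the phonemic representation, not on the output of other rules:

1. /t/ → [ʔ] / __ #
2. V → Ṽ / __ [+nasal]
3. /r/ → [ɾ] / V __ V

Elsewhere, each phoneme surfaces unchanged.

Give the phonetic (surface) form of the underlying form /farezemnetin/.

[faɾezẽmnetĩn]

/f/ (word-initial): no rule targets it → [f].
/a/ (between /f/ and /r/) is in the target of rule 2 but the environment (before a nasal consonant) is not met → [a].
/r/ meets the environment for rule 3 (between two vowels) → [ɾ].
/e/ — between /r/ and /z/; rule 2 does not apply here → [e].
/z/ (between /e/ and /e/): no rule targets it → [z].
/e/ meets the environment for rule 2 (before a nasal consonant) → [ẽ].
/m/ (between /e/ and /n/) is unaffected → [m].
/n/ stays [n].
/e/ (between /n/ and /t/) fails the environment for rule 2, so it stays [e].
/t/ — between /e/ and /i/; rule 1 does not apply here → [t].
/i/ meets the environment for rule 2 (before a nasal consonant) → [ĩ].
/n/ (word-final) is unaffected → [n].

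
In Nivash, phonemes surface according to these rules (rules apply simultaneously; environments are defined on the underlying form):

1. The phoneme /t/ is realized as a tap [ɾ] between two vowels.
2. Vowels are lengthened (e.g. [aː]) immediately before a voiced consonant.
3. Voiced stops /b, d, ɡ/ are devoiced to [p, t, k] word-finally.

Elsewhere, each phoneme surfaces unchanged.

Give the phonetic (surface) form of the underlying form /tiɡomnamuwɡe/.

/t/ — word-initial; rule 1 does not apply here → [t].
Rule 2 applies to /i/ (between /t/ and /ɡ/: before a voiced consonant) → [iː].
/ɡ/ — between /i/ and /o/; rule 3 does not apply here → [ɡ].
Rule 2 applies to /o/ (between /ɡ/ and /m/: before a voiced consonant) → [oː].
/m/ stays [m].
/n/ (between /m/ and /a/) is unaffected → [n].
/a/ — between /n/ and /m/, before a voiced consonant — surfaces as [aː] (rule 2).
/m/ (between /a/ and /u/): no rule targets it → [m].
Rule 2 applies to /u/ (between /m/ and /w/: before a voiced consonant) → [uː].
/w/ (between /u/ and /ɡ/): no rule targets it → [w].
/ɡ/ — between /w/ and /e/; rule 3 does not apply here → [ɡ].
/e/ — word-final; rule 2 does not apply here → [e].

[tiːɡoːmnaːmuːwɡe]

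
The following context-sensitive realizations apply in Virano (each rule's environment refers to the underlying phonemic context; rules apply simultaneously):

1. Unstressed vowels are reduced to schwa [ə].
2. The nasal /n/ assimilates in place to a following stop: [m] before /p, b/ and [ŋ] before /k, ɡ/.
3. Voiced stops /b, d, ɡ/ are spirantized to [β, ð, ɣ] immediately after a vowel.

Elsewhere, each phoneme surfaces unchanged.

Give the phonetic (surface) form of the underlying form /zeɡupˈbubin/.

[zəɣəpˈbuβən]

/z/ (word-initial): no rule targets it → [z].
/e/ (between /z/ and /ɡ/) occurs in an unstressed syllable → [ə] by rule 1.
/ɡ/ (between /e/ and /u/): immediately after a vowel, so rule 3 applies → [ɣ].
/u/ — between /ɡ/ and /p/, in an unstressed syllable — surfaces as [ə] (rule 1).
/p/ — not in any rule's target class → [p].
/b/ (between /p/ and /u/): rule 3 targets it, but not immediately after a vowel → unchanged [b].
/u/ (between /b/ and /b/): rule 1 targets it, but not in an unstressed syllable → unchanged [u].
/b/ (between /u/ and /i/) occurs immediately after a vowel → [β] by rule 3.
/i/ (between /b/ and /n/): in an unstressed syllable, so rule 1 applies → [ə].
/n/ — word-final; rule 2 does not apply here → [n].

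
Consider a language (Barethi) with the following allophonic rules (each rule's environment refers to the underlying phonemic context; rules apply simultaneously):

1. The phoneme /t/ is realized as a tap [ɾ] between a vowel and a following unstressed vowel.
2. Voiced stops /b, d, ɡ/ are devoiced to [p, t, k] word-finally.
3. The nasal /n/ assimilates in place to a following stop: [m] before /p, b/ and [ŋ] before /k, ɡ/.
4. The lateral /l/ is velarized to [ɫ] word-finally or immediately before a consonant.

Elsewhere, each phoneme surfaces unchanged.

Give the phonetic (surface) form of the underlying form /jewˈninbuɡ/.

[jewˈnimbuk]

/n/ — between /w/ and /i/; rule 3 does not apply here → [n].
/n/ meets the environment for rule 3 (before a labial or velar stop) → [m].
/b/ — between /n/ and /u/; rule 2 does not apply here → [b].
/ɡ/ (word-final): word-finally, so rule 2 applies → [k].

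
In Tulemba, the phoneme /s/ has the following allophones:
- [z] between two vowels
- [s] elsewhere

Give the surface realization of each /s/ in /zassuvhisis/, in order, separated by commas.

[s], [s], [z], [s]

Occurrence 1 (position 3): no conditioning environment matches → elsewhere allophone [s].
Occurrence 2 (position 4): no conditioning environment matches → elsewhere allophone [s].
Occurrence 3 (position 9): between two vowels → [z].
Occurrence 4 (position 11): no conditioning environment matches → elsewhere allophone [s].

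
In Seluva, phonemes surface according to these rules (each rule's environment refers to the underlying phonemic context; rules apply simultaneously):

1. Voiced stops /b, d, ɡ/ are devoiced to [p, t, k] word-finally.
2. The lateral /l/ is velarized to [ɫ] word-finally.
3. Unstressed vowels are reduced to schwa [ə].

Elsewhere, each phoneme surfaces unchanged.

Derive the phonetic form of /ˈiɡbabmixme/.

[ˈiɡbəbməxmə]

/i/ (word-initial) is in the target of rule 3 but the environment (in an unstressed syllable) is not met → [i].
/ɡ/ (between /i/ and /b/) fails the environment for rule 1, so it stays [ɡ].
/b/ (between /ɡ/ and /a/) fails the environment for rule 1, so it stays [b].
Rule 3 applies to /a/ (between /b/ and /b/: in an unstressed syllable) → [ə].
/b/ (between /a/ and /m/) is in the target of rule 1 but the environment (word-finally) is not met → [b].
/m/ — not in any rule's target class → [m].
/i/ (between /m/ and /x/) occurs in an unstressed syllable → [ə] by rule 3.
/x/ (between /i/ and /m/): no rule targets it → [x].
/m/ stays [m].
/e/ (word-final): in an unstressed syllable, so rule 3 applies → [ə].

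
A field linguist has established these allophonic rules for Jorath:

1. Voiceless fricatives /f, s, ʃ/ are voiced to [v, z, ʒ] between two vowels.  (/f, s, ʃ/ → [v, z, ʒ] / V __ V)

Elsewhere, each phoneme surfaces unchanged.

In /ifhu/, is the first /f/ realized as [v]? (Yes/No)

/f/ (between /i/ and /h/) is in the target of rule 1 but the environment (between two vowels) is not met → [f].
The actual realization is [f], not [v].

No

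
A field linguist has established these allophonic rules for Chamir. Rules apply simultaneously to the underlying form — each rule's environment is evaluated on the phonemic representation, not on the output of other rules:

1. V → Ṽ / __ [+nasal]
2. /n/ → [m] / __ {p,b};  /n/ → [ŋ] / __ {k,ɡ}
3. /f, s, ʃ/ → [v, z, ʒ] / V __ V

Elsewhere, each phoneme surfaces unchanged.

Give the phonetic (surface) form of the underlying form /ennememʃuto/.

/e/ (word-initial): before a nasal consonant, so rule 1 applies → [ẽ].
/n/ (between /e/ and /n/) fails the environment for rule 2, so it stays [n].
/n/ — between /n/ and /e/; rule 2 does not apply here → [n].
/e/ — between /n/ and /m/, before a nasal consonant — surfaces as [ẽ] (rule 1).
Rule 1 applies to /e/ (between /m/ and /m/: before a nasal consonant) → [ẽ].
/ʃ/ — between /m/ and /u/; rule 3 does not apply here → [ʃ].
/u/ — between /ʃ/ and /t/; rule 1 does not apply here → [u].
/o/ — word-final; rule 1 does not apply here → [o].

[ẽnnẽmẽmʃuto]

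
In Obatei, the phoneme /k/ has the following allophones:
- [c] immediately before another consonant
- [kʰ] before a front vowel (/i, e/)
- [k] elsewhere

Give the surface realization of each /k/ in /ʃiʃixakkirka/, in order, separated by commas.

Occurrence 1 (position 7): immediately before another consonant → [c].
Occurrence 2 (position 8): before a front vowel (/i, e/) → [kʰ].
Occurrence 3 (position 11): no conditioning environment matches → elsewhere allophone [k].

[c], [kʰ], [k]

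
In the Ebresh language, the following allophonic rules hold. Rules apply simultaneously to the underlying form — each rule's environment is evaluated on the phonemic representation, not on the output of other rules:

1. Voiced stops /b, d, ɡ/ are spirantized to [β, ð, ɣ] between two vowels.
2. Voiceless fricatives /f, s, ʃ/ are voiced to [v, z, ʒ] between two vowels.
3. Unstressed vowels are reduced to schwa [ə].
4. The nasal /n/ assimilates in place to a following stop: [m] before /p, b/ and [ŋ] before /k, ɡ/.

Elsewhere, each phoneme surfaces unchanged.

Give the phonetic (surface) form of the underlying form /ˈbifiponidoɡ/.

[ˈbivəpənəðəɡ]

/b/ — word-initial; rule 1 does not apply here → [b].
/i/ — between /b/ and /f/; rule 3 does not apply here → [i].
/f/ — between /i/ and /i/, between two vowels — surfaces as [v] (rule 2).
Rule 3 applies to /i/ (between /f/ and /p/: in an unstressed syllable) → [ə].
/p/ — not in any rule's target class → [p].
/o/ meets the environment for rule 3 (in an unstressed syllable) → [ə].
/n/ (between /o/ and /i/) is in the target of rule 4 but the environment (before a labial or velar stop) is not met → [n].
/i/ (between /n/ and /d/) occurs in an unstressed syllable → [ə] by rule 3.
/d/ (between /i/ and /o/): between two vowels, so rule 1 applies → [ð].
/o/ (between /d/ and /ɡ/): in an unstressed syllable, so rule 3 applies → [ə].
/ɡ/ (word-final) fails the environment for rule 1, so it stays [ɡ].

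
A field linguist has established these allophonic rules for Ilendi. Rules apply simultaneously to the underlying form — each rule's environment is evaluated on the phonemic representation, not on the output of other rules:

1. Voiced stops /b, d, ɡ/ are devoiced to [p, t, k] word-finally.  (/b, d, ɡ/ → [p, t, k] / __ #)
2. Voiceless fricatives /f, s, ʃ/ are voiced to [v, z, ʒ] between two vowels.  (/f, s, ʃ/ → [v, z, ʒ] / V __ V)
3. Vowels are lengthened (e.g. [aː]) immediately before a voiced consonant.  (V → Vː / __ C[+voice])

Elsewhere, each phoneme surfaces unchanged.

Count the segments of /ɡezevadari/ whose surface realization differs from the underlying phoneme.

Segments that undergo a rule: /e/ → [eː] (rule 3); /e/ → [eː] (rule 3); /a/ → [aː] (rule 3); /a/ → [aː] (rule 3).
All other segments surface unchanged.

4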